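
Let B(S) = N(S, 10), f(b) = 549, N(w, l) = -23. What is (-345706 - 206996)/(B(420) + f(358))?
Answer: -276351/263 ≈ -1050.8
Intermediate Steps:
B(S) = -23
(-345706 - 206996)/(B(420) + f(358)) = (-345706 - 206996)/(-23 + 549) = -552702/526 = -552702*1/526 = -276351/263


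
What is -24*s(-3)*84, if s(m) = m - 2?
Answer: 10080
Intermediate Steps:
s(m) = -2 + m
-24*s(-3)*84 = -24*(-2 - 3)*84 = -24*(-5)*84 = 120*84 = 10080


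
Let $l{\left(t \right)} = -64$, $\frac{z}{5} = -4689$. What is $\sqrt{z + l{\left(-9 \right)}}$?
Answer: $i \sqrt{23509} \approx 153.33 i$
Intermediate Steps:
$z = -23445$ ($z = 5 \left(-4689\right) = -23445$)
$\sqrt{z + l{\left(-9 \right)}} = \sqrt{-23445 - 64} = \sqrt{-23509} = i \sqrt{23509}$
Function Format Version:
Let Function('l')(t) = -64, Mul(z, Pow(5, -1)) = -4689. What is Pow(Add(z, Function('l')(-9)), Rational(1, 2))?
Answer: Mul(I, Pow(23509, Rational(1, 2))) ≈ Mul(153.33, I)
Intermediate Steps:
z = -23445 (z = Mul(5, -4689) = -23445)
Pow(Add(z, Function('l')(-9)), Rational(1, 2)) = Pow(Add(-23445, -64), Rational(1, 2)) = Pow(-23509, Rational(1, 2)) = Mul(I, Pow(23509, Rational(1, 2)))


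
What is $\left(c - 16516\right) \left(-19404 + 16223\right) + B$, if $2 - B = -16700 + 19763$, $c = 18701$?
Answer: $-6953546$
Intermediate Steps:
$B = -3061$ ($B = 2 - \left(-16700 + 19763\right) = 2 - 3063 = -3061$)
$\left(c - 16516\right) \left(-19404 + 16223\right) + B = \left(18701 - 16516\right) \left(-19404 + 16223\right) - 3061 = 2185 \left(-3181\right) - 3061 = -6950485 - 3061 = -6953546$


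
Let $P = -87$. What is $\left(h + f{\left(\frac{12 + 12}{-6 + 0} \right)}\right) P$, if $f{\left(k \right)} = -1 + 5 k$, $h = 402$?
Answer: $-33147$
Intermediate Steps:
$\left(h + f{\left(\frac{12 + 12}{-6 + 0} \right)}\right) P = \left(402 + \left(-1 + 5 \frac{12 + 12}{-6 + 0}\right)\right) \left(-87\right) = \left(402 + \left(-1 + 5 \frac{24}{-6}\right)\right) \left(-87\right) = \left(402 + \left(-1 + 5 \cdot 24 \left(- \frac{1}{6}\right)\right)\right) \left(-87\right) = \left(402 + \left(-1 + 5 \left(-4\right)\right)\right) \left(-87\right) = \left(402 - 21\right) \left(-87\right) = 381 \left(-87\right) = -33147$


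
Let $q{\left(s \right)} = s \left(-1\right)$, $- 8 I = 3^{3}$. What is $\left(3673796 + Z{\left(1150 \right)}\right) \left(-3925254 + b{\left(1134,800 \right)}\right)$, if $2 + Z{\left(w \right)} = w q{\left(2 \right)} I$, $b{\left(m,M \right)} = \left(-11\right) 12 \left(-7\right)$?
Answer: $-14447642619645$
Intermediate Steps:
$I = - \frac{27}{8}$ ($I = - \frac{3^{3}}{8} = \left(- \frac{1}{8}\right) 27 = - \frac{27}{8} \approx -3.375$)
$q{\left(s \right)} = - s$
$b{\left(m,M \right)} = 924$ ($b{\left(m,M \right)} = \left(-132\right) \left(-7\right) = 924$)
$Z{\left(w \right)} = -2 + \frac{27 w}{4}$ ($Z{\left(w \right)} = -2 + w \left(\left(-1\right) 2\right) \left(- \frac{27}{8}\right) = -2 + w \left(-2\right) \left(- \frac{27}{8}\right) = -2 + - 2 w \left(- \frac{27}{8}\right) = -2 + \frac{27 w}{4}$)
$\left(3673796 + Z{\left(1150 \right)}\right) \left(-3925254 + b{\left(1134,800 \right)}\right) = \left(3673796 + \left(-2 + \frac{27}{4} \cdot 1150\right)\right) \left(-3925254 + 924\right) = \left(3673796 + \left(-2 + \frac{15525}{2}\right)\right) \left(-3924330\right) = \left(3673796 + \frac{15521}{2}\right) \left(-3924330\right) = \frac{7363113}{2} \left(-3924330\right) = -14447642619645$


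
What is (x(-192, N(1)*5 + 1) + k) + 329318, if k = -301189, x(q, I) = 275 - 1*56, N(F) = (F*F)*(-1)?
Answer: 28348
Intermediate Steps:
N(F) = -F² (N(F) = F²*(-1) = -F²)
x(q, I) = 219 (x(q, I) = 275 - 56 = 219)
(x(-192, N(1)*5 + 1) + k) + 329318 = (219 - 301189) + 329318 = -300970 + 329318 = 28348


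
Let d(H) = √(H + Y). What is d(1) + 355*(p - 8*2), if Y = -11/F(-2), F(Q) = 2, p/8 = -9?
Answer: -31240 + 3*I*√2/2 ≈ -31240.0 + 2.1213*I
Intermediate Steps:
p = -72 (p = 8*(-9) = -72)
Y = -11/2 ≈ -5.5000
d(H) = √(-11/2 + H) (d(H) = √(H - 11/2) = √(-11/2 + H))
d(1) + 355*(p - 8*2) = √(-22 + 4*1)/2 + 355*(-72 - 8*2) = √(-22 + 4)/2 + 355*(-72 - 16) = √(-18)/2 + 355*(-88) = (3*I*√2)/2 - 31240 = 3*I*√2/2 - 31240 = -31240 + 3*I*√2/2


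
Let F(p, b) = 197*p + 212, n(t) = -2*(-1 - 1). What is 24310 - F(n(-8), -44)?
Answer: 23310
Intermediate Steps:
n(t) = 4 (n(t) = -2*(-2) = 4)
F(p, b) = 212 + 197*p
24310 - F(n(-8), -44) = 24310 - (212 + 197*4) = 24310 - (212 + 788) = 24310 - 1*1000 = 24310 - 1000 = 23310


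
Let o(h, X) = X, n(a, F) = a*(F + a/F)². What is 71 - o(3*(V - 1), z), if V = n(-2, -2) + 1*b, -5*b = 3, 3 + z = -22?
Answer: 96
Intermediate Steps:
z = -25 (z = -3 - 22 = -25)
b = -⅗ (b = -⅕*3 = -⅗ ≈ -0.60000)
V = -13/5 (V = -2*(-2 + (-2)²)²/(-2)² + 1*(-⅗) = -2*¼*(-2 + 4)² - ⅗ = -2*¼*2² - ⅗ = -2*¼*4 - ⅗ = -2 - ⅗ = -13/5 ≈ -2.6000)
71 - o(3*(V - 1), z) = 71 - 1*(-25) = 71 + 25 = 96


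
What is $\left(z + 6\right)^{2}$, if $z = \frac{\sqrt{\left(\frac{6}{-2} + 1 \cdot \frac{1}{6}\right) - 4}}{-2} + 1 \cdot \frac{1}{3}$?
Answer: $\frac{\left(76 - i \sqrt{246}\right)^{2}}{144} \approx 38.403 - 16.556 i$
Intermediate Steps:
$z = \frac{1}{3} - \frac{i \sqrt{246}}{12}$ ($z = \sqrt{\left(6 \left(- \frac{1}{2}\right) + 1 \cdot \frac{1}{6}\right) - 4} \left(- \frac{1}{2}\right) + 1 \cdot \frac{1}{3} = \sqrt{\left(-3 + \frac{1}{6}\right) - 4} \left(- \frac{1}{2}\right) + \frac{1}{3} = \sqrt{- \frac{17}{6} - 4} \left(- \frac{1}{2}\right) + \frac{1}{3} = \sqrt{- \frac{41}{6}} \left(- \frac{1}{2}\right) + \frac{1}{3} = \frac{i \sqrt{246}}{6} \left(- \frac{1}{2}\right) + \frac{1}{3} = - \frac{i \sqrt{246}}{12} + \frac{1}{3} = \frac{1}{3} - \frac{i \sqrt{246}}{12} \approx 0.33333 - 1.307 i$)
$\left(z + 6\right)^{2} = \left(\left(\frac{1}{3} - \frac{i \sqrt{246}}{12}\right) + 6\right)^{2} = \left(\frac{19}{3} - \frac{i \sqrt{246}}{12}\right)^{2}$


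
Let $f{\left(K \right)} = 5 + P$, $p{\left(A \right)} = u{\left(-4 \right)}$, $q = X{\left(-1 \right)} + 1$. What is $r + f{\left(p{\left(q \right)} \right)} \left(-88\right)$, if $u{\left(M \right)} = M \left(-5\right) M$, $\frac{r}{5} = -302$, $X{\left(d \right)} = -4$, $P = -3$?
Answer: $-1686$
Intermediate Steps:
$r = -1510$ ($r = 5 \left(-302\right) = -1510$)
$u{\left(M \right)} = - 5 M^{2}$ ($u{\left(M \right)} = - 5 M M = - 5 M^{2}$)
$q = -3$ ($q = -4 + 1 = -3$)
$p{\left(A \right)} = -80$ ($p{\left(A \right)} = - 5 \left(-4\right)^{2} = \left(-5\right) 16 = -80$)
$f{\left(K \right)} = 2$ ($f{\left(K \right)} = 5 - 3 = 2$)
$r + f{\left(p{\left(q \right)} \right)} \left(-88\right) = -1510 + 2 \left(-88\right) = -1510 - 176 = -1686$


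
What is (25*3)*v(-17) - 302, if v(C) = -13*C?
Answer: 16273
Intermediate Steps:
(25*3)*v(-17) - 302 = (25*3)*(-13*(-17)) - 302 = 75*221 - 302 = 16575 - 302 = 16273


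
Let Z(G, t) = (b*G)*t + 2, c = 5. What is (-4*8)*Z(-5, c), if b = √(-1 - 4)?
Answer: -64 + 800*I*√5 ≈ -64.0 + 1788.9*I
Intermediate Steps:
b = I*√5 (b = √(-5) = I*√5 ≈ 2.2361*I)
Z(G, t) = 2 + I*G*t*√5 (Z(G, t) = ((I*√5)*G)*t + 2 = (I*G*√5)*t + 2 = I*G*t*√5 + 2 = 2 + I*G*t*√5)
(-4*8)*Z(-5, c) = (-4*8)*(2 + I*(-5)*5*√5) = -32*(2 - 25*I*√5) = -64 + 800*I*√5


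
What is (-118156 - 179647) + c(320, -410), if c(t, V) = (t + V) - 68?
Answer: -297961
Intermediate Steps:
c(t, V) = -68 + V + t (c(t, V) = (V + t) - 68 = -68 + V + t)
(-118156 - 179647) + c(320, -410) = (-118156 - 179647) + (-68 - 410 + 320) = -297803 - 158 = -297961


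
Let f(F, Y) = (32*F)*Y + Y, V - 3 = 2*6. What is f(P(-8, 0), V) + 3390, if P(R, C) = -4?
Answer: 1485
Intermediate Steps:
V = 15 (V = 3 + 2*6 = 3 + 12 = 15)
f(F, Y) = Y + 32*F*Y (f(F, Y) = 32*F*Y + Y = Y + 32*F*Y)
f(P(-8, 0), V) + 3390 = 15*(1 + 32*(-4)) + 3390 = 15*(1 - 128) + 3390 = 15*(-127) + 3390 = -1905 + 3390 = 1485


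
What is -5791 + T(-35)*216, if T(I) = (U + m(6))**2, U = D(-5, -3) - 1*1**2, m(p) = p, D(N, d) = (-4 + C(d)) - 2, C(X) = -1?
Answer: -4927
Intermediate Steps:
D(N, d) = -7 (D(N, d) = (-4 - 1) - 2 = -5 - 2 = -7)
U = -8 (U = -7 - 1*1**2 = -7 - 1*1 = -7 - 1 = -8)
T(I) = 4 (T(I) = (-8 + 6)**2 = (-2)**2 = 4)
-5791 + T(-35)*216 = -5791 + 4*216 = -5791 + 864 = -4927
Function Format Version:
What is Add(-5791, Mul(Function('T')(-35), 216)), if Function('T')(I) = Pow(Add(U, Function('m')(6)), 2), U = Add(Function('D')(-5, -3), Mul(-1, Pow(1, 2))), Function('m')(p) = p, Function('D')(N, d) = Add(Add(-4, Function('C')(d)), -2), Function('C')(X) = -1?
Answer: -4927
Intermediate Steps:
Function('D')(N, d) = -7 (Function('D')(N, d) = Add(Add(-4, -1), -2) = Add(-5, -2) = -7)
U = -8 (U = Add(-7, Mul(-1, Pow(1, 2))) = Add(-7, Mul(-1, 1)) = Add(-7, -1) = -8)
Function('T')(I) = 4 (Function('T')(I) = Pow(Add(-8, 6), 2) = Pow(-2, 2) = 4)
Add(-5791, Mul(Function('T')(-35), 216)) = Add(-5791, Mul(4, 216)) = Add(-5791, 864) = -4927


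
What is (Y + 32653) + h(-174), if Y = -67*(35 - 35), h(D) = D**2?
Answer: 62929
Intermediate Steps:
Y = 0 (Y = -67*0 = 0)
(Y + 32653) + h(-174) = (0 + 32653) + (-174)**2 = 32653 + 30276 = 62929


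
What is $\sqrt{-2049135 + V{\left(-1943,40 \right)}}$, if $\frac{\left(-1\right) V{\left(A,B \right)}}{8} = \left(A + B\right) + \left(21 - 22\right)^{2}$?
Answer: $3 i \sqrt{225991} \approx 1426.2 i$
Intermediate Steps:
$V{\left(A,B \right)} = -8 - 8 A - 8 B$ ($V{\left(A,B \right)} = - 8 \left(\left(A + B\right) + \left(21 - 22\right)^{2}\right) = - 8 \left(\left(A + B\right) + \left(-1\right)^{2}\right) = - 8 \left(\left(A + B\right) + 1\right) = - 8 \left(1 + A + B\right) = -8 - 8 A - 8 B$)
$\sqrt{-2049135 + V{\left(-1943,40 \right)}} = \sqrt{-2049135 - -15216} = \sqrt{-2049135 + 15216} = \sqrt{-2033919} = 3 i \sqrt{225991}$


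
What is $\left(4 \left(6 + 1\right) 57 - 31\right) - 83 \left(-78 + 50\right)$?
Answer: $3889$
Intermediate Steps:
$\left(4 \left(6 + 1\right) 57 - 31\right) - 83 \left(-78 + 50\right) = \left(4 \cdot 7 \cdot 57 - 31\right) - -2324 = \left(28 \cdot 57 - 31\right) + 2324 = \left(1596 - 31\right) + 2324 = 1565 + 2324 = 3889$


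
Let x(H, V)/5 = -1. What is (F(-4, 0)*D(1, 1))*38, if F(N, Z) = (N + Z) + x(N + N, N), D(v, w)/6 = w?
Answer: -2052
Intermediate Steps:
x(H, V) = -5 (x(H, V) = 5*(-1) = -5)
D(v, w) = 6*w
F(N, Z) = -5 + N + Z (F(N, Z) = (N + Z) - 5 = -5 + N + Z)
(F(-4, 0)*D(1, 1))*38 = ((-5 - 4 + 0)*(6*1))*38 = -9*6*38 = -54*38 = -2052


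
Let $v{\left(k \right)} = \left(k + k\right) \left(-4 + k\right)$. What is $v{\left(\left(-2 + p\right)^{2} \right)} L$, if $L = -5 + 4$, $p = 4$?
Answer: $0$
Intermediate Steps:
$v{\left(k \right)} = 2 k \left(-4 + k\right)$
$L = -1$
$v{\left(\left(-2 + p\right)^{2} \right)} L = 2 \left(-2 + 4\right)^{2} \left(-4 + \left(-2 + 4\right)^{2}\right) \left(-1\right) = 2 \cdot 2^{2} \left(-4 + 2^{2}\right) \left(-1\right) = 2 \cdot 4 \left(-4 + 4\right) \left(-1\right) = 2 \cdot 4 \cdot 0 \left(-1\right) = 0 \left(-1\right) = 0$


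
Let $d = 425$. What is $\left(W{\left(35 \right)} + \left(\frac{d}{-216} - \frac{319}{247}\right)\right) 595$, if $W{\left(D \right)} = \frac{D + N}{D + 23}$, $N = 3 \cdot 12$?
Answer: $- \frac{1873354525}{1547208} \approx -1210.8$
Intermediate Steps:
$N = 36$
$W{\left(D \right)} = \frac{36 + D}{23 + D}$ ($W{\left(D \right)} = \frac{D + 36}{D + 23} = \frac{36 + D}{23 + D}$)
$\left(W{\left(35 \right)} + \left(\frac{d}{-216} - \frac{319}{247}\right)\right) 595 = \left(\frac{36 + 35}{23 + 35} + \left(\frac{425}{-216} - \frac{319}{247}\right)\right) 595 = \left(\frac{1}{58} \cdot 71 + \left(425 \left(- \frac{1}{216}\right) - \frac{319}{247}\right)\right) 595 = \left(\frac{1}{58} \cdot 71 - \frac{173879}{53352}\right) 595 = \left(\frac{71}{58} - \frac{173879}{53352}\right) 595 = \left(- \frac{3148495}{1547208}\right) 595 = - \frac{1873354525}{1547208}$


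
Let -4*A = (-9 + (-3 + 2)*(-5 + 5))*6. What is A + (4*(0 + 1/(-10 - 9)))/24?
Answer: 769/57 ≈ 13.491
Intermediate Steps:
A = 27/2 (A = -(-9 + (-3 + 2)*(-5 + 5))*6/4 = -(-9 - 1*0)*6/4 = -(-9 + 0)*6/4 = -(-9)*6/4 = -1/4*(-54) = 27/2 ≈ 13.500)
A + (4*(0 + 1/(-10 - 9)))/24 = 27/2 + (4*(0 + 1/(-10 - 9)))/24 = 27/2 + (4*(0 + 1/(-19)))*(1/24) = 27/2 + (4*(0 - 1/19))*(1/24) = 27/2 + (4*(-1/19))*(1/24) = 27/2 - 4/19*1/24 = 27/2 - 1/114 = 769/57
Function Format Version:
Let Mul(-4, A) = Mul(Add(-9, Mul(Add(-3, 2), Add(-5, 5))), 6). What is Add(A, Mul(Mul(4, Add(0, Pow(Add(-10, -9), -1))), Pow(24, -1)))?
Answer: Rational(769, 57) ≈ 13.491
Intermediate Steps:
A = Rational(27, 2) (A = Mul(Rational(-1, 4), Mul(Add(-9, Mul(Add(-3, 2), Add(-5, 5))), 6)) = Mul(Rational(-1, 4), Mul(Add(-9, Mul(-1, 0)), 6)) = Mul(Rational(-1, 4), Mul(Add(-9, 0), 6)) = Mul(Rational(-1, 4), Mul(-9, 6)) = Mul(Rational(-1, 4), -54) = Rational(27, 2) ≈ 13.500)
Add(A, Mul(Mul(4, Add(0, Pow(Add(-10, -9), -1))), Pow(24, -1))) = Add(Rational(27, 2), Mul(Mul(4, Add(0, Pow(Add(-10, -9), -1))), Pow(24, -1))) = Add(Rational(27, 2), Mul(Mul(4, Add(0, Pow(-19, -1))), Rational(1, 24))) = Add(Rational(27, 2), Mul(Mul(4, Add(0, Rational(-1, 19))), Rational(1, 24))) = Add(Rational(27, 2), Mul(Mul(4, Rational(-1, 19)), Rational(1, 24))) = Add(Rational(27, 2), Mul(Rational(-4, 19), Rational(1, 24))) = Add(Rational(27, 2), Rational(-1, 114)) = Rational(769, 57)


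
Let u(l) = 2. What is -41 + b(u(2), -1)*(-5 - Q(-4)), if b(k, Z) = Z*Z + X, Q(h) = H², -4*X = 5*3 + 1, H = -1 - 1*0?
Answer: -23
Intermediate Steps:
H = -1 (H = -1 + 0 = -1)
X = -4 (X = -(5*3 + 1)/4 = -(15 + 1)/4 = -¼*16 = -4)
Q(h) = 1 (Q(h) = (-1)² = 1)
b(k, Z) = -4 + Z² (b(k, Z) = Z*Z - 4 = Z² - 4 = -4 + Z²)
-41 + b(u(2), -1)*(-5 - Q(-4)) = -41 + (-4 + (-1)²)*(-5 - 1*1) = -41 + (-4 + 1)*(-5 - 1) = -41 - 3*(-6) = -41 + 18 = -23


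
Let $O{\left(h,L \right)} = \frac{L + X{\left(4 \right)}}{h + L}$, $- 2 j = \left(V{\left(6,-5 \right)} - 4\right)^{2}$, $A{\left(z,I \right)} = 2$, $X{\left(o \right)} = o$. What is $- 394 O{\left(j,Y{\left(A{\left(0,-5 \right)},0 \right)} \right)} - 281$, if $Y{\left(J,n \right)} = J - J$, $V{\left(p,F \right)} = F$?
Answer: $- \frac{19609}{81} \approx -242.09$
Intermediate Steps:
$Y{\left(J,n \right)} = 0$
$j = - \frac{81}{2}$ ($j = - \frac{\left(-5 - 4\right)^{2}}{2} = - \frac{\left(-9\right)^{2}}{2} = \left(- \frac{1}{2}\right) 81 = - \frac{81}{2} \approx -40.5$)
$O{\left(h,L \right)} = \frac{4 + L}{L + h}$ ($O{\left(h,L \right)} = \frac{L + 4}{h + L} = \frac{4 + L}{L + h}$)
$- 394 O{\left(j,Y{\left(A{\left(0,-5 \right)},0 \right)} \right)} - 281 = - 394 \frac{4 + 0}{0 - \frac{81}{2}} - 281 = - 394 \frac{1}{- \frac{81}{2}} \cdot 4 - 281 = - 394 \left(\left(- \frac{2}{81}\right) 4\right) - 281 = \left(-394\right) \left(- \frac{8}{81}\right) - 281 = \frac{3152}{81} - 281 = - \frac{19609}{81}$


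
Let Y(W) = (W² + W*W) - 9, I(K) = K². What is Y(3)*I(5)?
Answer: 225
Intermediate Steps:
Y(W) = -9 + 2*W² (Y(W) = (W² + W²) - 9 = 2*W² - 9 = -9 + 2*W²)
Y(3)*I(5) = (-9 + 2*3²)*5² = (-9 + 2*9)*25 = (-9 + 18)*25 = 9*25 = 225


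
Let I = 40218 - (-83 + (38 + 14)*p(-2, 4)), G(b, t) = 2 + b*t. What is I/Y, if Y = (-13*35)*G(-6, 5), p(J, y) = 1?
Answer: 40249/12740 ≈ 3.1593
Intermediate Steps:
Y = 12740 (Y = (-13*35)*(2 - 6*5) = -455*(2 - 30) = -455*(-28) = 12740)
I = 40249 (I = 40218 - (-83 + (38 + 14)*1) = 40218 - (-83 + 52*1) = 40218 - (-83 + 52) = 40218 - 1*(-31) = 40218 + 31 = 40249)
I/Y = 40249/12740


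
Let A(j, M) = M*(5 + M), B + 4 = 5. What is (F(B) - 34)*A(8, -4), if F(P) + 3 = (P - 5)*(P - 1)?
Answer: 148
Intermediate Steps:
B = 1 (B = -4 + 5 = 1)
F(P) = -3 + (-1 + P)*(-5 + P) (F(P) = -3 + (P - 5)*(P - 1) = -3 + (-5 + P)*(-1 + P) = -3 + (-1 + P)*(-5 + P))
(F(B) - 34)*A(8, -4) = ((2 + 1² - 6*1) - 34)*(-4*(5 - 4)) = ((2 + 1 - 6) - 34)*(-4*1) = (-3 - 34)*(-4) = -37*(-4) = 148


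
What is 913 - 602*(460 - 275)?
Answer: -110457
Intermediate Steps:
913 - 602*(460 - 275) = 913 - 602*185 = 913 - 111370 = -110457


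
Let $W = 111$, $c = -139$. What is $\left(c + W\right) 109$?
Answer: $-3052$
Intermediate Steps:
$\left(c + W\right) 109 = \left(-139 + 111\right) 109 = \left(-28\right) 109 = -3052$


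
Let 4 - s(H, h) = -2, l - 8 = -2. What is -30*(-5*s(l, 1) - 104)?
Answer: 4020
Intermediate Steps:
l = 6 (l = 8 - 2 = 6)
s(H, h) = 6 (s(H, h) = 4 - 1*(-2) = 4 + 2 = 6)
-30*(-5*s(l, 1) - 104) = -30*(-5*6 - 104) = -30*(-30 - 104) = -30*(-134) = 4020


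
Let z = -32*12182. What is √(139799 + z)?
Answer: 5*I*√10001 ≈ 500.02*I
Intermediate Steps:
z = -389824
√(139799 + z) = √(139799 - 389824) = √(-250025) = 5*I*√10001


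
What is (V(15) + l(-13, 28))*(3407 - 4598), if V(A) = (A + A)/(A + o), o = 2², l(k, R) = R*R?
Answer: -17776866/19 ≈ -9.3562e+5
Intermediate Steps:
l(k, R) = R²
o = 4
V(A) = 2*A/(4 + A) (V(A) = (A + A)/(A + 4) = (2*A)/(4 + A) = 2*A/(4 + A))
(V(15) + l(-13, 28))*(3407 - 4598) = (2*15/(4 + 15) + 28²)*(3407 - 4598) = (2*15/19 + 784)*(-1191) = (2*15*(1/19) + 784)*(-1191) = (30/19 + 784)*(-1191) = (14926/19)*(-1191) = -17776866/19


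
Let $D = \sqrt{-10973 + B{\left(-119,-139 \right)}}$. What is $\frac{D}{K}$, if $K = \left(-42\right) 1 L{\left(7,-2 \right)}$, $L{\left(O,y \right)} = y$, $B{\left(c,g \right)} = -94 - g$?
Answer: $\frac{i \sqrt{683}}{21} \approx 1.2445 i$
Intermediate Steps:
$K = 84$ ($K = \left(-42\right) 1 \left(-2\right) = \left(-42\right) \left(-2\right) = 84$)
$D = 4 i \sqrt{683}$ ($D = \sqrt{-10973 - -45} = \sqrt{-10973 + \left(-94 + 139\right)} = \sqrt{-10973 + 45} = \sqrt{-10928} = 4 i \sqrt{683} \approx 104.54 i$)
$\frac{D}{K} = \frac{4 i \sqrt{683}}{84} = 4 i \sqrt{683} \cdot \frac{1}{84} = \frac{i \sqrt{683}}{21}$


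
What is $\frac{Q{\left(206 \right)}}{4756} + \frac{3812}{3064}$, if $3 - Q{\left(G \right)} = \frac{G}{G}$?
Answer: $\frac{566750}{455387} \approx 1.2445$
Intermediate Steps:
$Q{\left(G \right)} = 2$ ($Q{\left(G \right)} = 3 - \frac{G}{G} = 3 - 1 = 2$)
$\frac{Q{\left(206 \right)}}{4756} + \frac{3812}{3064} = \frac{2}{4756} + \frac{3812}{3064} = 2 \cdot \frac{1}{4756} + 3812 \cdot \frac{1}{3064} = \frac{1}{2378} + \frac{953}{766} = \frac{566750}{455387}$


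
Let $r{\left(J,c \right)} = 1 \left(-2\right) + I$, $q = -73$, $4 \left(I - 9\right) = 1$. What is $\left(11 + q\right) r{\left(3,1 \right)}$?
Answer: $- \frac{899}{2} \approx -449.5$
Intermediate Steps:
$I = \frac{37}{4}$ ($I = 9 + \frac{1}{4} \cdot 1 = 9 + \frac{1}{4} = \frac{37}{4} \approx 9.25$)
$r{\left(J,c \right)} = \frac{29}{4}$ ($r{\left(J,c \right)} = 1 \left(-2\right) + \frac{37}{4} = -2 + \frac{37}{4} = \frac{29}{4}$)
$\left(11 + q\right) r{\left(3,1 \right)} = \left(11 - 73\right) \frac{29}{4} = \left(-62\right) \frac{29}{4} = - \frac{899}{2}$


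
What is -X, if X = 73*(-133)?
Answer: 9709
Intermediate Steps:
X = -9709
-X = -1*(-9709) = 9709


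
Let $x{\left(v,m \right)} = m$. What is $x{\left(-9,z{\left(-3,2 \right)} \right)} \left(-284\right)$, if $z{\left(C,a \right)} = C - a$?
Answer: $1420$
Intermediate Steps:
$x{\left(-9,z{\left(-3,2 \right)} \right)} \left(-284\right) = \left(-3 - 2\right) \left(-284\right) = \left(-5\right) \left(-284\right) = 1420$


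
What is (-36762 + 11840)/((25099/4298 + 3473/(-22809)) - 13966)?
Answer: 2443180469604/1368572467075 ≈ 1.7852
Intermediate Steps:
(-36762 + 11840)/((25099/4298 + 3473/(-22809)) - 13966) = -24922/((25099*(1/4298) + 3473*(-1/22809)) - 13966) = -24922/((25099/4298 - 3473/22809) - 13966) = -24922/(557556137/98033082 - 13966) = -24922/(-1368572467075/98033082) = -24922*(-98033082/1368572467075) = 2443180469604/1368572467075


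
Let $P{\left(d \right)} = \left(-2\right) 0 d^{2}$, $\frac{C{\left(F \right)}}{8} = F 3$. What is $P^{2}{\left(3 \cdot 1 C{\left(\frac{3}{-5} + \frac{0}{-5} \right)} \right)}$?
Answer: $0$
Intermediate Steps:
$C{\left(F \right)} = 24 F$ ($C{\left(F \right)} = 8 F 3 = 8 \cdot 3 F = 24 F$)
$P{\left(d \right)} = 0$ ($P{\left(d \right)} = 0 d^{2} = 0$)
$P^{2}{\left(3 \cdot 1 C{\left(\frac{3}{-5} + \frac{0}{-5} \right)} \right)} = 0^{2} = 0$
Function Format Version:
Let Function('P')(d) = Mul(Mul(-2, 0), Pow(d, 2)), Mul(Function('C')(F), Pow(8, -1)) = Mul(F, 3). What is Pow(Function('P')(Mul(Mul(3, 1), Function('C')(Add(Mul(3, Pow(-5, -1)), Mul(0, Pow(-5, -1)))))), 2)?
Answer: 0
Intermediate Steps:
Function('C')(F) = Mul(24, F) (Function('C')(F) = Mul(8, Mul(F, 3)) = Mul(8, Mul(3, F)) = Mul(24, F))
Function('P')(d) = 0 (Function('P')(d) = Mul(0, Pow(d, 2)) = 0)
Pow(Function('P')(Mul(Mul(3, 1), Function('C')(Add(Mul(3, Pow(-5, -1)), Mul(0, Pow(-5, -1)))))), 2) = Pow(0, 2) = 0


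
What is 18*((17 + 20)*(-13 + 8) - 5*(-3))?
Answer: -3060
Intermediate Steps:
18*((17 + 20)*(-13 + 8) - 5*(-3)) = 18*(37*(-5) + 15) = 18*(-185 + 15) = 18*(-170) = -3060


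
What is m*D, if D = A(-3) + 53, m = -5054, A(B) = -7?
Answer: -232484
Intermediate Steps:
D = 46 (D = -7 + 53 = 46)
m*D = -5054*46 = -232484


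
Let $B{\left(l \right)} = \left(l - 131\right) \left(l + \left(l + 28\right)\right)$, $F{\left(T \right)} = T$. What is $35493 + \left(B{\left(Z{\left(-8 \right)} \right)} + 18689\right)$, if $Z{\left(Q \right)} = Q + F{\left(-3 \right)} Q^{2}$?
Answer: $177314$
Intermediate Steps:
$Z{\left(Q \right)} = Q - 3 Q^{2}$
$B{\left(l \right)} = \left(-131 + l\right) \left(28 + 2 l\right)$ ($B{\left(l \right)} = \left(-131 + l\right) \left(l + \left(28 + l\right)\right) = \left(-131 + l\right) \left(28 + 2 l\right)$)
$35493 + \left(B{\left(Z{\left(-8 \right)} \right)} + 18689\right) = 35493 - \left(-15021 - 128 \left(1 - -24\right)^{2} + 234 \left(-8\right) \left(1 - -24\right)\right) = 35493 - \left(-15021 - 128 \left(1 + 24\right)^{2} + 234 \left(-8\right) \left(1 + 24\right)\right) = 35493 + \left(\left(-3668 - 234 \left(\left(-8\right) 25\right) + 2 \left(\left(-8\right) 25\right)^{2}\right) + 18689\right) = 35493 + \left(\left(-3668 - -46800 + 2 \left(-200\right)^{2}\right) + 18689\right) = 35493 + \left(\left(-3668 + 46800 + 2 \cdot 40000\right) + 18689\right) = 35493 + \left(\left(-3668 + 46800 + 80000\right) + 18689\right) = 35493 + \left(123132 + 18689\right) = 35493 + 141821 = 177314$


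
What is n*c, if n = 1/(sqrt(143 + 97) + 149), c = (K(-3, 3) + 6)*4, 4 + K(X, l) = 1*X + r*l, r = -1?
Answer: -2384/21961 + 64*sqrt(15)/21961 ≈ -0.097269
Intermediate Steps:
K(X, l) = -4 + X - l (K(X, l) = -4 + (1*X - l) = -4 + (X - l) = -4 + X - l)
c = -16 (c = ((-4 - 3 - 1*3) + 6)*4 = ((-4 - 3 - 3) + 6)*4 = (-10 + 6)*4 = -4*4 = -16)
n = 1/(149 + 4*sqrt(15)) (n = 1/(sqrt(240) + 149) = 1/(4*sqrt(15) + 149) = 1/(149 + 4*sqrt(15)) ≈ 0.0060793)
n*c = (149/21961 - 4*sqrt(15)/21961)*(-16) = -2384/21961 + 64*sqrt(15)/21961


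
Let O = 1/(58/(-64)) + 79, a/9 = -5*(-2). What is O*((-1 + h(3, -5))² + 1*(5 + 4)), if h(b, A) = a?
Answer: 17913870/29 ≈ 6.1772e+5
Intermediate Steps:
a = 90 (a = 9*(-5*(-2)) = 9*10 = 90)
h(b, A) = 90
O = 2259/29 (O = 1/(58*(-1/64)) + 79 = 1/(-29/32) + 79 = -32/29 + 79 = 2259/29 ≈ 77.896)
O*((-1 + h(3, -5))² + 1*(5 + 4)) = 2259*((-1 + 90)² + 1*(5 + 4))/29 = 2259*(89² + 1*9)/29 = 2259*(7921 + 9)/29 = (2259/29)*7930 = 17913870/29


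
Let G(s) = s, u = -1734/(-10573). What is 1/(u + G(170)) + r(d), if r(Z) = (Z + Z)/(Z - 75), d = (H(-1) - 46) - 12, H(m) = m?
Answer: 106857887/120542648 ≈ 0.88647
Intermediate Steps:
u = 1734/10573 (u = -1734*(-1/10573) = 1734/10573 ≈ 0.16400)
d = -59 (d = (-1 - 46) - 12 = -47 - 12 = -59)
r(Z) = 2*Z/(-75 + Z) (r(Z) = (2*Z)/(-75 + Z) = 2*Z/(-75 + Z))
1/(u + G(170)) + r(d) = 1/(1734/10573 + 170) + 2*(-59)/(-75 - 59) = 1/(1799144/10573) + 2*(-59)/(-134) = 10573/1799144 + 2*(-59)*(-1/134) = 10573/1799144 + 59/67 = 106857887/120542648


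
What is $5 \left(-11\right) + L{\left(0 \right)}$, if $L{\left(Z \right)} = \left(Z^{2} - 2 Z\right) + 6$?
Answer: $-49$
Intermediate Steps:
$L{\left(Z \right)} = 6 + Z^{2} - 2 Z$
$5 \left(-11\right) + L{\left(0 \right)} = 5 \left(-11\right) + \left(6 + 0^{2} - 0\right) = -55 + \left(6 + 0 + 0\right) = -55 + 6 = -49$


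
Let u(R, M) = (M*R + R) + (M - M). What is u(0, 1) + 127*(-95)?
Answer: -12065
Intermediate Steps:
u(R, M) = R + M*R (u(R, M) = (R + M*R) + 0 = R + M*R)
u(0, 1) + 127*(-95) = 0*(1 + 1) + 127*(-95) = 0*2 - 12065 = 0 - 12065 = -12065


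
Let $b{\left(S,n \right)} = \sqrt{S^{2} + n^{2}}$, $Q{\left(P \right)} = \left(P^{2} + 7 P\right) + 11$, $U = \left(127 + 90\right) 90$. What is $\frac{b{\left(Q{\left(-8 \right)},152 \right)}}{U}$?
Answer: $\frac{19 \sqrt{65}}{19530} \approx 0.0078435$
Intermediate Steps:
$U = 19530$ ($U = 217 \cdot 90 = 19530$)
$Q{\left(P \right)} = 11 + P^{2} + 7 P$
$\frac{b{\left(Q{\left(-8 \right)},152 \right)}}{U} = \frac{\sqrt{\left(11 + \left(-8\right)^{2} + 7 \left(-8\right)\right)^{2} + 152^{2}}}{19530} = \sqrt{\left(11 + 64 - 56\right)^{2} + 23104} \cdot \frac{1}{19530} = \sqrt{19^{2} + 23104} \cdot \frac{1}{19530} = \sqrt{361 + 23104} \cdot \frac{1}{19530} = \sqrt{23465} \cdot \frac{1}{19530} = 19 \sqrt{65} \cdot \frac{1}{19530} = \frac{19 \sqrt{65}}{19530}$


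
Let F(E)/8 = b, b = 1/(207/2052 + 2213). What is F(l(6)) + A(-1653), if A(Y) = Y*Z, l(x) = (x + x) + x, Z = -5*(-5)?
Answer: -20852055951/504587 ≈ -41325.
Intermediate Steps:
Z = 25
l(x) = 3*x (l(x) = 2*x + x = 3*x)
b = 228/504587 (b = 1/(207*(1/2052) + 2213) = 1/(23/228 + 2213) = 1/(504587/228) = 228/504587 ≈ 0.00045185)
F(E) = 1824/504587 (F(E) = 8*(228/504587) = 1824/504587)
A(Y) = 25*Y (A(Y) = Y*25 = 25*Y)
F(l(6)) + A(-1653) = 1824/504587 + 25*(-1653) = 1824/504587 - 41325 = -20852055951/504587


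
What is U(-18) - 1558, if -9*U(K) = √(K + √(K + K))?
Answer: -1558 - √(-18 + 6*I)/9 ≈ -1558.1 - 0.47774*I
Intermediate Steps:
U(K) = -√(K + √2*√K)/9 (U(K) = -√(K + √(K + K))/9 = -√(K + √(2*K))/9 = -√(K + √2*√K)/9)
U(-18) - 1558 = -√(-18 + √2*√(-18))/9 - 1558 = -√(-18 + √2*(3*I*√2))/9 - 1558 = -√(-18 + 6*I)/9 - 1558 = -1558 - √(-18 + 6*I)/9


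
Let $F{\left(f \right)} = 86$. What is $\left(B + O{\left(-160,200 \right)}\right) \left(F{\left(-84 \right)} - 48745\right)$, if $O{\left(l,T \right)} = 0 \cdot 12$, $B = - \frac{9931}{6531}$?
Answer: $\frac{483232529}{6531} \approx 73991.0$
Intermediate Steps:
$B = - \frac{9931}{6531}$ ($B = \left(-9931\right) \frac{1}{6531} = - \frac{9931}{6531} \approx -1.5206$)
$O{\left(l,T \right)} = 0$
$\left(B + O{\left(-160,200 \right)}\right) \left(F{\left(-84 \right)} - 48745\right) = \left(- \frac{9931}{6531} + 0\right) \left(86 - 48745\right) = \left(- \frac{9931}{6531}\right) \left(-48659\right) = \frac{483232529}{6531}$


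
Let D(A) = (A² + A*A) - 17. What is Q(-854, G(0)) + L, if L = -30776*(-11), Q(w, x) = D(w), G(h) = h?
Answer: 1797151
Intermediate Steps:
D(A) = -17 + 2*A² (D(A) = (A² + A²) - 17 = 2*A² - 17 = -17 + 2*A²)
Q(w, x) = -17 + 2*w²
L = 338536
Q(-854, G(0)) + L = (-17 + 2*(-854)²) + 338536 = (-17 + 2*729316) + 338536 = (-17 + 1458632) + 338536 = 1458615 + 338536 = 1797151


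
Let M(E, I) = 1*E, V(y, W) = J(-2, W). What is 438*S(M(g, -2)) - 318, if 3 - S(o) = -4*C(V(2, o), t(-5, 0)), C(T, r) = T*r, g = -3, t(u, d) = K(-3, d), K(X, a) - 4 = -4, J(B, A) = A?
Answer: 996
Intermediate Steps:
K(X, a) = 0 (K(X, a) = 4 - 4 = 0)
t(u, d) = 0
V(y, W) = W
M(E, I) = E
S(o) = 3 (S(o) = 3 - (-4)*o*0 = 3 - (-4)*0 = 3 - 1*0 = 3 + 0 = 3)
438*S(M(g, -2)) - 318 = 438*3 - 318 = 1314 - 318 = 996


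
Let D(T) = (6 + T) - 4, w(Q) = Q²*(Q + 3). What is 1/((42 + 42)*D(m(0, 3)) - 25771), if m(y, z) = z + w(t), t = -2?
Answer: -1/25015 ≈ -3.9976e-5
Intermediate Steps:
w(Q) = Q²*(3 + Q)
m(y, z) = 4 + z (m(y, z) = z + (-2)²*(3 - 2) = z + 4*1 = z + 4 = 4 + z)
D(T) = 2 + T
1/((42 + 42)*D(m(0, 3)) - 25771) = 1/((42 + 42)*(2 + (4 + 3)) - 25771) = 1/(84*(2 + 7) - 25771) = 1/(84*9 - 25771) = 1/(756 - 25771) = 1/(-25015) = -1/25015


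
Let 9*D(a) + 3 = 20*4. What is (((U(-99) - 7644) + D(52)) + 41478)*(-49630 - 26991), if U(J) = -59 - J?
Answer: -23365037603/9 ≈ -2.5961e+9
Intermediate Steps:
D(a) = 77/9 (D(a) = -1/3 + (20*4)/9 = -1/3 + (1/9)*80 = -1/3 + 80/9 = 77/9)
(((U(-99) - 7644) + D(52)) + 41478)*(-49630 - 26991) = ((((-59 - 1*(-99)) - 7644) + 77/9) + 41478)*(-49630 - 26991) = ((((-59 + 99) - 7644) + 77/9) + 41478)*(-76621) = (((40 - 7644) + 77/9) + 41478)*(-76621) = ((-7604 + 77/9) + 41478)*(-76621) = (-68359/9 + 41478)*(-76621) = (304943/9)*(-76621) = -23365037603/9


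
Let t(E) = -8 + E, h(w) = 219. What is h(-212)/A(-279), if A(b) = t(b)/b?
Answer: 61101/287 ≈ 212.90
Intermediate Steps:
A(b) = (-8 + b)/b
h(-212)/A(-279) = 219/(((-8 - 279)/(-279))) = 219/((-1/279*(-287))) = 219/(287/279) = 219*(279/287) = 61101/287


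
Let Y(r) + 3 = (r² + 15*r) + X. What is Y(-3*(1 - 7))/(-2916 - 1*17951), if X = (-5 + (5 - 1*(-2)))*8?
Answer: -607/20867 ≈ -0.029089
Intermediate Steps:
X = 16 (X = (-5 + (5 + 2))*8 = (-5 + 7)*8 = 2*8 = 16)
Y(r) = 13 + r² + 15*r (Y(r) = -3 + ((r² + 15*r) + 16) = -3 + (16 + r² + 15*r) = 13 + r² + 15*r)
Y(-3*(1 - 7))/(-2916 - 1*17951) = (13 + (-3*(1 - 7))² + 15*(-3*(1 - 7)))/(-2916 - 1*17951) = (13 + (-3*(-6))² + 15*(-3*(-6)))/(-2916 - 17951) = (13 + 18² + 15*18)/(-20867) = (13 + 324 + 270)*(-1/20867) = 607*(-1/20867) = -607/20867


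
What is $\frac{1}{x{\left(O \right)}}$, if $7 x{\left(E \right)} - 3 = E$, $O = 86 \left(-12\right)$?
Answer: $- \frac{1}{147} \approx -0.0068027$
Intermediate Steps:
$O = -1032$
$x{\left(E \right)} = \frac{3}{7} + \frac{E}{7}$
$\frac{1}{x{\left(O \right)}} = \frac{1}{\frac{3}{7} + \frac{1}{7} \left(-1032\right)} = \frac{1}{\frac{3}{7} - \frac{1032}{7}} = \frac{1}{-147} = - \frac{1}{147}$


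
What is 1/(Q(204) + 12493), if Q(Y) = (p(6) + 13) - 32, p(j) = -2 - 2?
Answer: 1/12470 ≈ 8.0192e-5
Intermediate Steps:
p(j) = -4
Q(Y) = -23 (Q(Y) = (-4 + 13) - 32 = 9 - 32 = -23)
1/(Q(204) + 12493) = 1/(-23 + 12493) = 1/12470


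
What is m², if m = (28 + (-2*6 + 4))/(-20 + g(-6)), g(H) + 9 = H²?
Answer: 400/49 ≈ 8.1633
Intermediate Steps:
g(H) = -9 + H²
m = 20/7 (m = (28 + (-2*6 + 4))/(-20 + (-9 + (-6)²)) = (28 + (-12 + 4))/(-20 + (-9 + 36)) = (28 - 8)/(-20 + 27) = 20/7 ≈ 2.8571)
m² = (20/7)² = 400/49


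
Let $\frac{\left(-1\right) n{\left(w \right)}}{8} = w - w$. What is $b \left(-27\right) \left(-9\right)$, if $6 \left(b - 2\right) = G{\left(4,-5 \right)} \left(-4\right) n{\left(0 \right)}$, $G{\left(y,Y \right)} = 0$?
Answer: $486$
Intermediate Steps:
$n{\left(w \right)} = 0$ ($n{\left(w \right)} = - 8 \left(w - w\right) = \left(-8\right) 0 = 0$)
$b = 2$ ($b = 2 + \frac{0 \left(-4\right) 0}{6} = 2 + \frac{0 \cdot 0}{6} = 2 + \frac{1}{6} \cdot 0 = 2 + 0 = 2$)
$b \left(-27\right) \left(-9\right) = 2 \left(-27\right) \left(-9\right) = \left(-54\right) \left(-9\right) = 486$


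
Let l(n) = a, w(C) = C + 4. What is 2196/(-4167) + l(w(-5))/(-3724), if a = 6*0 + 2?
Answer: -454791/862106 ≈ -0.52753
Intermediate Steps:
w(C) = 4 + C
a = 2 (a = 0 + 2 = 2)
l(n) = 2
2196/(-4167) + l(w(-5))/(-3724) = 2196/(-4167) + 2/(-3724) = 2196*(-1/4167) + 2*(-1/3724) = -244/463 - 1/1862 = -454791/862106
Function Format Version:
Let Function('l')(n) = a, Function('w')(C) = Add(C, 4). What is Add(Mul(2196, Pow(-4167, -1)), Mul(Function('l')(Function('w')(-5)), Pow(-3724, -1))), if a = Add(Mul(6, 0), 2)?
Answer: Rational(-454791, 862106) ≈ -0.52753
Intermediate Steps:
Function('w')(C) = Add(4, C)
a = 2 (a = Add(0, 2) = 2)
Function('l')(n) = 2
Add(Mul(2196, Pow(-4167, -1)), Mul(Function('l')(Function('w')(-5)), Pow(-3724, -1))) = Add(Mul(2196, Pow(-4167, -1)), Mul(2, Pow(-3724, -1))) = Add(Mul(2196, Rational(-1, 4167)), Mul(2, Rational(-1, 3724))) = Add(Rational(-244, 463), Rational(-1, 1862)) = Rational(-454791, 862106)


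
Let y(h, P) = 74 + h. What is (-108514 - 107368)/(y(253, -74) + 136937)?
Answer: -107941/68632 ≈ -1.5728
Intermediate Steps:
(-108514 - 107368)/(y(253, -74) + 136937) = (-108514 - 107368)/((74 + 253) + 136937) = -215882/(327 + 136937) = -215882/137264 = -215882*1/137264 = -107941/68632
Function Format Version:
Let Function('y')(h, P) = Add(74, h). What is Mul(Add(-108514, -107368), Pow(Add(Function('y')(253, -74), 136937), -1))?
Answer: Rational(-107941, 68632) ≈ -1.5728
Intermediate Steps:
Mul(Add(-108514, -107368), Pow(Add(Function('y')(253, -74), 136937), -1)) = Mul(Add(-108514, -107368), Pow(Add(Add(74, 253), 136937), -1)) = Mul(-215882, Pow(Add(327, 136937), -1)) = Mul(-215882, Pow(137264, -1)) = Mul(-215882, Rational(1, 137264)) = Rational(-107941, 68632)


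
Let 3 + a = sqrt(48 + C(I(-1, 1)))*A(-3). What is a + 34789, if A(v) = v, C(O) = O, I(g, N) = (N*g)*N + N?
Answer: 34786 - 12*sqrt(3) ≈ 34765.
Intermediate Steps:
I(g, N) = N + g*N**2 (I(g, N) = g*N**2 + N = N + g*N**2)
a = -3 - 12*sqrt(3) (a = -3 + sqrt(48 + 1*(1 + 1*(-1)))*(-3) = -3 + sqrt(48 + 1*(1 - 1))*(-3) = -3 + sqrt(48 + 1*0)*(-3) = -3 + sqrt(48 + 0)*(-3) = -3 + sqrt(48)*(-3) = -3 + (4*sqrt(3))*(-3) = -3 - 12*sqrt(3) ≈ -23.785)
a + 34789 = (-3 - 12*sqrt(3)) + 34789 = 34786 - 12*sqrt(3)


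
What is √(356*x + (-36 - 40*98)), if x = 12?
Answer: 2*√79 ≈ 17.776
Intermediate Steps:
√(356*x + (-36 - 40*98)) = √(356*12 + (-36 - 40*98)) = √(4272 + (-36 - 3920)) = √(4272 - 3956) = √316 = 2*√79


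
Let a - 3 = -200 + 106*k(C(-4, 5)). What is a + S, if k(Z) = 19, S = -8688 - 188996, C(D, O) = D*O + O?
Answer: -195867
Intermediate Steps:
C(D, O) = O + D*O
S = -197684
a = 1817 (a = 3 + (-200 + 106*19) = 3 + (-200 + 2014) = 3 + 1814 = 1817)
a + S = 1817 - 197684 = -195867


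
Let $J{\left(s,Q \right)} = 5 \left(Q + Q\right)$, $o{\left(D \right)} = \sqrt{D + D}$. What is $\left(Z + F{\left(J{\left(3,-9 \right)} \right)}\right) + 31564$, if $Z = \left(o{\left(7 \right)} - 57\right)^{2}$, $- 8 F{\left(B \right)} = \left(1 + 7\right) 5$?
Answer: $34822 - 114 \sqrt{14} \approx 34395.0$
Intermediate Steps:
$o{\left(D \right)} = \sqrt{2} \sqrt{D}$ ($o{\left(D \right)} = \sqrt{2 D} = \sqrt{2} \sqrt{D}$)
$J{\left(s,Q \right)} = 10 Q$ ($J{\left(s,Q \right)} = 5 \cdot 2 Q = 10 Q$)
$F{\left(B \right)} = -5$ ($F{\left(B \right)} = - \frac{\left(1 + 7\right) 5}{8} = - \frac{8 \cdot 5}{8} = \left(- \frac{1}{8}\right) 40 = -5$)
$Z = \left(-57 + \sqrt{14}\right)^{2}$ ($Z = \left(\sqrt{2} \sqrt{7} - 57\right)^{2} = \left(\sqrt{14} - 57\right)^{2} = \left(-57 + \sqrt{14}\right)^{2} \approx 2836.4$)
$\left(Z + F{\left(J{\left(3,-9 \right)} \right)}\right) + 31564 = \left(\left(57 - \sqrt{14}\right)^{2} - 5\right) + 31564 = \left(-5 + \left(57 - \sqrt{14}\right)^{2}\right) + 31564 = 31559 + \left(57 - \sqrt{14}\right)^{2}$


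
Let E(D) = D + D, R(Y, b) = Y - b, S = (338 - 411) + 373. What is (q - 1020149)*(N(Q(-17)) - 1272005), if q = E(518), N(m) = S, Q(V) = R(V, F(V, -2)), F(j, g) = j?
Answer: 1296011097665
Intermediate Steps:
S = 300 (S = -73 + 373 = 300)
Q(V) = 0 (Q(V) = V - V = 0)
E(D) = 2*D
N(m) = 300
q = 1036 (q = 2*518 = 1036)
(q - 1020149)*(N(Q(-17)) - 1272005) = (1036 - 1020149)*(300 - 1272005) = -1019113*(-1271705) = 1296011097665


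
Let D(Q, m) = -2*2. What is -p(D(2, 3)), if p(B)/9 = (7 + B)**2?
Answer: -81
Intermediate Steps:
D(Q, m) = -4
p(B) = 9*(7 + B)**2
-p(D(2, 3)) = -9*(7 - 4)**2 = -9*3**2 = -9*9 = -1*81 = -81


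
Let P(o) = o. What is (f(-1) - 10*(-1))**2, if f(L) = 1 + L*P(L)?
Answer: 144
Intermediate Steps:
f(L) = 1 + L**2 (f(L) = 1 + L*L = 1 + L**2)
(f(-1) - 10*(-1))**2 = ((1 + (-1)**2) - 10*(-1))**2 = ((1 + 1) + 10)**2 = (2 + 10)**2 = 12**2 = 144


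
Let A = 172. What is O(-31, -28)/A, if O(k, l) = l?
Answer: -7/43 ≈ -0.16279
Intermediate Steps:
O(-31, -28)/A = -28/172 = -28*1/172 = -7/43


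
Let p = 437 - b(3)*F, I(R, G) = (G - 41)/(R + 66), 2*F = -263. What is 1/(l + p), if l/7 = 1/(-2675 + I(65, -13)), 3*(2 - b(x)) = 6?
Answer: 350479/153158406 ≈ 0.0022883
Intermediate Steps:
b(x) = 0 (b(x) = 2 - ⅓*6 = 2 - 2 = 0)
F = -263/2 (F = (½)*(-263) = -263/2 ≈ -131.50)
I(R, G) = (-41 + G)/(66 + R)
l = -917/350479 (l = 7/(-2675 + (-41 - 13)/(66 + 65)) = 7/(-2675 - 54/131) = 7/(-350479/131) = 7*(-131/350479) = -917/350479 ≈ -0.0026164)
p = 437 (p = 437 - 0*(-263)/2 = 437 - 1*0 = 437 + 0 = 437)
1/(l + p) = 1/(-917/350479 + 437) = 1/(153158406/350479) = 350479/153158406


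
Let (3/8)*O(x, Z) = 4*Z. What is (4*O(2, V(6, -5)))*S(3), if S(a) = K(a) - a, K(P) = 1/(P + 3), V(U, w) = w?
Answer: 5440/9 ≈ 604.44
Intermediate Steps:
O(x, Z) = 32*Z/3 (O(x, Z) = 8*(4*Z)/3 = 32*Z/3)
K(P) = 1/(3 + P)
S(a) = 1/(3 + a) - a
(4*O(2, V(6, -5)))*S(3) = (4*((32/3)*(-5)))*((1 - 1*3*(3 + 3))/(3 + 3)) = (4*(-160/3))*((1 - 1*3*6)/6) = -320*(1 - 18)/9 = -320*(-17)/9 = -640/3*(-17/6) = 5440/9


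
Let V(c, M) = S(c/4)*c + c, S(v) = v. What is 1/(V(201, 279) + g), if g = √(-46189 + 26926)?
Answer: 54940/566053411 - 16*I*√19263/1698160233 ≈ 9.7058e-5 - 1.3077e-6*I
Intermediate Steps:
g = I*√19263 (g = √(-19263) = I*√19263 ≈ 138.79*I)
V(c, M) = c + c²/4 (V(c, M) = (c/4)*c + c = c²/4 + c = c + c²/4)
1/(V(201, 279) + g) = 1/((¼)*201*(4 + 201) + I*√19263) = 1/((¼)*201*205 + I*√19263) = 1/(41205/4 + I*√19263)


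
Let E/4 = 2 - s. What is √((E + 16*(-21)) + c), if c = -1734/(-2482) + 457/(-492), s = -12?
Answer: I*√90371381271/17958 ≈ 16.74*I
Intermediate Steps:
E = 56 (E = 4*(2 - 1*(-12)) = 4*(2 + 12) = 4*14 = 56)
c = -8269/35916 (c = -1734*(-1/2482) + 457*(-1/492) = 51/73 - 457/492 = -8269/35916 ≈ -0.23023)
√((E + 16*(-21)) + c) = √((56 + 16*(-21)) - 8269/35916) = √((56 - 336) - 8269/35916) = √(-280 - 8269/35916) = √(-10064749/35916) = I*√90371381271/17958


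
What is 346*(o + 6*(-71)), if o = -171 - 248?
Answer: -292370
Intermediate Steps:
o = -419
346*(o + 6*(-71)) = 346*(-419 + 6*(-71)) = 346*(-419 - 426) = 346*(-845) = -292370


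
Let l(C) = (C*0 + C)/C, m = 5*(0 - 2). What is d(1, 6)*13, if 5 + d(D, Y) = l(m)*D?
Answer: -52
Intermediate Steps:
m = -10 (m = 5*(-2) = -10)
l(C) = 1 (l(C) = (0 + C)/C = C/C = 1)
d(D, Y) = -5 + D (d(D, Y) = -5 + 1*D = -5 + D)
d(1, 6)*13 = (-5 + 1)*13 = -4*13 = -52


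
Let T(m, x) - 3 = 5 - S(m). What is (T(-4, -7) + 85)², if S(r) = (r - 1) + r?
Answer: 10404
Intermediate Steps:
S(r) = -1 + 2*r (S(r) = (-1 + r) + r = -1 + 2*r)
T(m, x) = 9 - 2*m (T(m, x) = 3 + (5 - (-1 + 2*m)) = 3 + (5 + (1 - 2*m)) = 3 + (6 - 2*m) = 9 - 2*m)
(T(-4, -7) + 85)² = ((9 - 2*(-4)) + 85)² = ((9 + 8) + 85)² = (17 + 85)² = 102² = 10404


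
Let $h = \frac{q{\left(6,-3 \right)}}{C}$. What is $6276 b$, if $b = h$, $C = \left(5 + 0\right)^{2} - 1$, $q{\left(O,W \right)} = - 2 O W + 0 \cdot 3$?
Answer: $9414$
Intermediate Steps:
$q{\left(O,W \right)} = - 2 O W$ ($q{\left(O,W \right)} = - 2 O W + 0 = - 2 O W$)
$C = 24$ ($C = 5^{2} - 1 = 25 - 1 = 24$)
$h = \frac{3}{2}$ ($h = \frac{\left(-2\right) 6 \left(-3\right)}{24} = 36 \cdot \frac{1}{24} = \frac{3}{2} \approx 1.5$)
$b = \frac{3}{2} \approx 1.5$
$6276 b = 6276 \cdot \frac{3}{2} = 9414$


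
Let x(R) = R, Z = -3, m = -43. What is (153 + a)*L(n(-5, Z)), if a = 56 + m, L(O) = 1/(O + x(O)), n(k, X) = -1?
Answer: -83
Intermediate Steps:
L(O) = 1/(2*O) (L(O) = 1/(O + O) = 1/(2*O))
a = 13 (a = 56 - 43 = 13)
(153 + a)*L(n(-5, Z)) = (153 + 13)*((½)/(-1)) = 166*((½)*(-1)) = 166*(-½) = -83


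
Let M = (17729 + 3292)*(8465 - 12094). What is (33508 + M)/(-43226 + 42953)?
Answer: 76251701/273 ≈ 2.7931e+5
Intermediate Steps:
M = -76285209 (M = 21021*(-3629) = -76285209)
(33508 + M)/(-43226 + 42953) = (33508 - 76285209)/(-43226 + 42953) = -76251701/(-273) = -76251701*(-1/273) = 76251701/273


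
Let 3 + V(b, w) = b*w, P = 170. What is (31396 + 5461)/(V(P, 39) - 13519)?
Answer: -36857/6892 ≈ -5.3478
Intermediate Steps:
V(b, w) = -3 + b*w
(31396 + 5461)/(V(P, 39) - 13519) = (31396 + 5461)/((-3 + 170*39) - 13519) = 36857/((-3 + 6630) - 13519) = 36857/(6627 - 13519) = 36857/(-6892) = 36857*(-1/6892) = -36857/6892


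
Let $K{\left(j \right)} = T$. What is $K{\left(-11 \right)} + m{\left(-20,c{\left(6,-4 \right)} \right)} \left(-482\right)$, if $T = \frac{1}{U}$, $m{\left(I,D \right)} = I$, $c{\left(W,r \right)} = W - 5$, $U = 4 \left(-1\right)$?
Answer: $\frac{38559}{4} \approx 9639.8$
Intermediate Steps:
$U = -4$
$c{\left(W,r \right)} = -5 + W$
$T = - \frac{1}{4}$ ($T = \frac{1}{-4} = - \frac{1}{4} \approx -0.25$)
$K{\left(j \right)} = - \frac{1}{4}$
$K{\left(-11 \right)} + m{\left(-20,c{\left(6,-4 \right)} \right)} \left(-482\right) = - \frac{1}{4} - -9640 = - \frac{1}{4} + 9640 = \frac{38559}{4}$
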